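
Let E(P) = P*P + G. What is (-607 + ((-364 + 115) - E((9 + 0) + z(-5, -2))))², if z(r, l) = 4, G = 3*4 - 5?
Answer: 1065024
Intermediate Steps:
G = 7 (G = 12 - 5 = 7)
E(P) = 7 + P² (E(P) = P*P + 7 = P² + 7 = 7 + P²)
(-607 + ((-364 + 115) - E((9 + 0) + z(-5, -2))))² = (-607 + ((-364 + 115) - (7 + ((9 + 0) + 4)²)))² = (-607 + (-249 - (7 + (9 + 4)²)))² = (-607 + (-249 - (7 + 13²)))² = (-607 + (-249 - (7 + 169)))² = (-607 + (-249 - 1*176))² = (-607 + (-249 - 176))² = (-607 - 425)² = (-1032)² = 1065024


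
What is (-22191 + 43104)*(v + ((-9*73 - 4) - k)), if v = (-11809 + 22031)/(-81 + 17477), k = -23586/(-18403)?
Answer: -2215040059202277/160069294 ≈ -1.3838e+7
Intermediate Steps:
k = 23586/18403 (k = -23586*(-1/18403) = 23586/18403 ≈ 1.2816)
v = 5111/8698 (v = 10222/17396 = 10222*(1/17396) = 5111/8698 ≈ 0.58761)
(-22191 + 43104)*(v + ((-9*73 - 4) - k)) = (-22191 + 43104)*(5111/8698 + ((-9*73 - 4) - 1*23586/18403)) = 20913*(5111/8698 + ((-657 - 4) - 23586/18403)) = 20913*(5111/8698 + (-661 - 23586/18403)) = 20913*(5111/8698 - 12187969/18403) = 20913*(-105916896629/160069294) = -2215040059202277/160069294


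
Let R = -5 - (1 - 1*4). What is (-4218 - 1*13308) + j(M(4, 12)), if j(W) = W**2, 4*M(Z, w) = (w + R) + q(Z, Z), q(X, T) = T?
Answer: -70055/4 ≈ -17514.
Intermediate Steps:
R = -2 (R = -5 - (1 - 4) = -5 - 1*(-3) = -5 + 3 = -2)
M(Z, w) = -1/2 + Z/4 + w/4 (M(Z, w) = ((w - 2) + Z)/4 = ((-2 + w) + Z)/4 = (-2 + Z + w)/4 = -1/2 + Z/4 + w/4)
(-4218 - 1*13308) + j(M(4, 12)) = (-4218 - 1*13308) + (-1/2 + (1/4)*4 + (1/4)*12)**2 = (-4218 - 13308) + (-1/2 + 1 + 3)**2 = -17526 + (7/2)**2 = -17526 + 49/4 = -70055/4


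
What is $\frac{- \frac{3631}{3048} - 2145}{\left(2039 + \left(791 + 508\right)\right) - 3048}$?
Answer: $- \frac{6541591}{883920} \approx -7.4007$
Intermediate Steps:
$\frac{- \frac{3631}{3048} - 2145}{\left(2039 + \left(791 + 508\right)\right) - 3048} = \frac{\left(-3631\right) \frac{1}{3048} - 2145}{\left(2039 + 1299\right) - 3048} = \frac{- \frac{3631}{3048} - 2145}{3338 - 3048} = - \frac{6541591}{3048 \cdot 290} = \left(- \frac{6541591}{3048}\right) \frac{1}{290} = - \frac{6541591}{883920}$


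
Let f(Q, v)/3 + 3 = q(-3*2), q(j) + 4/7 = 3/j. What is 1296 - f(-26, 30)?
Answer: 18315/14 ≈ 1308.2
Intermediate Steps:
q(j) = -4/7 + 3/j
f(Q, v) = -171/14 (f(Q, v) = -9 + 3*(-4/7 + 3/((-3*2))) = -9 + 3*(-4/7 + 3/(-6)) = -9 + 3*(-4/7 + 3*(-⅙)) = -9 + 3*(-4/7 - ½) = -9 + 3*(-15/14) = -9 - 45/14 = -171/14)
1296 - f(-26, 30) = 1296 - 1*(-171/14) = 1296 + 171/14 = 18315/14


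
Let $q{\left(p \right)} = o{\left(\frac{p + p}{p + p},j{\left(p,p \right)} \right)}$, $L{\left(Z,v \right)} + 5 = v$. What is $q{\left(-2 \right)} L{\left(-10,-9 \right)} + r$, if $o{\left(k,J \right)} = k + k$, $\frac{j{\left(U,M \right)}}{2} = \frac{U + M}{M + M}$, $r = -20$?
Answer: $-48$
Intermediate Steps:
$L{\left(Z,v \right)} = -5 + v$
$j{\left(U,M \right)} = \frac{M + U}{M}$ ($j{\left(U,M \right)} = 2 \frac{U + M}{M + M} = 2 \frac{M + U}{2 M} = \frac{M + U}{M}$)
$o{\left(k,J \right)} = 2 k$
$q{\left(p \right)} = 2$ ($q{\left(p \right)} = 2 \frac{p + p}{p + p} = 2 \frac{2 p}{2 p} = 2 \cdot 2 p \frac{1}{2 p} = 2 \cdot 1 = 2$)
$q{\left(-2 \right)} L{\left(-10,-9 \right)} + r = 2 \left(-5 - 9\right) - 20 = 2 \left(-14\right) - 20 = -28 - 20 = -48$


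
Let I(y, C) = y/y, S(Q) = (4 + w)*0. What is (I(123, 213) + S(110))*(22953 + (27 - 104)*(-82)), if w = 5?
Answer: 29267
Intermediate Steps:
S(Q) = 0 (S(Q) = (4 + 5)*0 = 9*0 = 0)
I(y, C) = 1
(I(123, 213) + S(110))*(22953 + (27 - 104)*(-82)) = (1 + 0)*(22953 + (27 - 104)*(-82)) = 1*(22953 - 77*(-82)) = 1*(22953 + 6314) = 1*29267 = 29267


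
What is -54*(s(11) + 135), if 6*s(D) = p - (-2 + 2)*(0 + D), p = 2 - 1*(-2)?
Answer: -7326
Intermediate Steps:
p = 4 (p = 2 + 2 = 4)
s(D) = ⅔ (s(D) = (4 - (-2 + 2)*(0 + D))/6 = (4 - 0*D)/6 = (4 - 1*0)/6 = (4 + 0)/6 = (⅙)*4 = ⅔)
-54*(s(11) + 135) = -54*(⅔ + 135) = -54*407/3 = -7326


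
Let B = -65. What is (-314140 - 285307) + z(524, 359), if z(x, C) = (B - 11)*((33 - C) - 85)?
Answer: -568211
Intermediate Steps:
z(x, C) = 3952 + 76*C (z(x, C) = (-65 - 11)*((33 - C) - 85) = -76*(-52 - C) = 3952 + 76*C)
(-314140 - 285307) + z(524, 359) = (-314140 - 285307) + (3952 + 76*359) = -599447 + (3952 + 27284) = -599447 + 31236 = -568211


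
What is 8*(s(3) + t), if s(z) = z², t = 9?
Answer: 144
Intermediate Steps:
8*(s(3) + t) = 8*(3² + 9) = 8*(9 + 9) = 8*18 = 144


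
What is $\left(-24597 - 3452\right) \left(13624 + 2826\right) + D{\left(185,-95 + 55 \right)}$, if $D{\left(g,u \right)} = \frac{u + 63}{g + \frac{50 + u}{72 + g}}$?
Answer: $- \frac{21942164701839}{47555} \approx -4.6141 \cdot 10^{8}$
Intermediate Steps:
$D{\left(g,u \right)} = \frac{63 + u}{g + \frac{50 + u}{72 + g}}$
$\left(-24597 - 3452\right) \left(13624 + 2826\right) + D{\left(185,-95 + 55 \right)} = \left(-24597 - 3452\right) \left(13624 + 2826\right) + \frac{4536 + 63 \cdot 185 + 72 \left(-95 + 55\right) + 185 \left(-95 + 55\right)}{50 + \left(-95 + 55\right) + 185^{2} + 72 \cdot 185} = \left(-28049\right) 16450 + \frac{4536 + 11655 + 72 \left(-40\right) + 185 \left(-40\right)}{50 - 40 + 34225 + 13320} = -461406050 + \frac{4536 + 11655 - 2880 - 7400}{47555} = -461406050 + \frac{1}{47555} \cdot 5911 = -461406050 + \frac{5911}{47555} = - \frac{21942164701839}{47555}$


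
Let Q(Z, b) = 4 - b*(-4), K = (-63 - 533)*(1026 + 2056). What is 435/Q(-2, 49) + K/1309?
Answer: -73360997/52360 ≈ -1401.1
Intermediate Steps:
K = -1836872 (K = -596*3082 = -1836872)
Q(Z, b) = 4 + 4*b
435/Q(-2, 49) + K/1309 = 435/(4 + 4*49) - 1836872/1309 = 435/(4 + 196) - 1836872*1/1309 = 435/200 - 1836872/1309 = 435*(1/200) - 1836872/1309 = 87/40 - 1836872/1309 = -73360997/52360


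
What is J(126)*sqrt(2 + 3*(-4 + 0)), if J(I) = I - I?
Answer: 0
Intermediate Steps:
J(I) = 0
J(126)*sqrt(2 + 3*(-4 + 0)) = 0*sqrt(2 + 3*(-4 + 0)) = 0*sqrt(2 + 3*(-4)) = 0*sqrt(2 - 12) = 0*sqrt(-10) = 0*(I*sqrt(10)) = 0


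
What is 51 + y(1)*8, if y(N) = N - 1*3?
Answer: 35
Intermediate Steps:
y(N) = -3 + N (y(N) = N - 3 = -3 + N)
51 + y(1)*8 = 51 + (-3 + 1)*8 = 51 - 2*8 = 51 - 16 = 35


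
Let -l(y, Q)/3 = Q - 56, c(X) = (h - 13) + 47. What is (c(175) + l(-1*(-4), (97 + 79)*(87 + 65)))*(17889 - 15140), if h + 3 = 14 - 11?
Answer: -220068446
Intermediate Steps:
h = 0 (h = -3 + (14 - 11) = -3 + 3 = 0)
c(X) = 34 (c(X) = (0 - 13) + 47 = -13 + 47 = 34)
l(y, Q) = 168 - 3*Q (l(y, Q) = -3*(Q - 56) = -3*(-56 + Q) = 168 - 3*Q)
(c(175) + l(-1*(-4), (97 + 79)*(87 + 65)))*(17889 - 15140) = (34 + (168 - 3*(97 + 79)*(87 + 65)))*(17889 - 15140) = (34 + (168 - 528*152))*2749 = (34 + (168 - 3*26752))*2749 = (34 + (168 - 80256))*2749 = (34 - 80088)*2749 = -80054*2749 = -220068446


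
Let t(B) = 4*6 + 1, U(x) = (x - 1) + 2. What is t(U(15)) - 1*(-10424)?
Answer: 10449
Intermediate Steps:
U(x) = 1 + x (U(x) = (-1 + x) + 2 = 1 + x)
t(B) = 25 (t(B) = 24 + 1 = 25)
t(U(15)) - 1*(-10424) = 25 - 1*(-10424) = 25 + 10424 = 10449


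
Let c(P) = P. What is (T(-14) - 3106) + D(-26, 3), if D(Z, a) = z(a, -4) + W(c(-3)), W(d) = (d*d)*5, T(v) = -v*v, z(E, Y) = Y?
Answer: -3261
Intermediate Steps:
T(v) = -v**2
W(d) = 5*d**2 (W(d) = d**2*5 = 5*d**2)
D(Z, a) = 41 (D(Z, a) = -4 + 5*(-3)**2 = -4 + 5*9 = -4 + 45 = 41)
(T(-14) - 3106) + D(-26, 3) = (-1*(-14)**2 - 3106) + 41 = (-1*196 - 3106) + 41 = (-196 - 3106) + 41 = -3302 + 41 = -3261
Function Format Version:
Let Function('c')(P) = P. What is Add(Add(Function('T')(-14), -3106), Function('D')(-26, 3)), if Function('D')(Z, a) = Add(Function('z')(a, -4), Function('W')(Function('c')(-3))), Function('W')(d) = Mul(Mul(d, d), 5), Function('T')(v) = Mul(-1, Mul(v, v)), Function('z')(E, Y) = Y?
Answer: -3261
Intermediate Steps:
Function('T')(v) = Mul(-1, Pow(v, 2))
Function('W')(d) = Mul(5, Pow(d, 2)) (Function('W')(d) = Mul(Pow(d, 2), 5) = Mul(5, Pow(d, 2)))
Function('D')(Z, a) = 41 (Function('D')(Z, a) = Add(-4, Mul(5, Pow(-3, 2))) = Add(-4, Mul(5, 9)) = Add(-4, 45) = 41)
Add(Add(Function('T')(-14), -3106), Function('D')(-26, 3)) = Add(Add(Mul(-1, Pow(-14, 2)), -3106), 41) = Add(Add(Mul(-1, 196), -3106), 41) = Add(Add(-196, -3106), 41) = Add(-3302, 41) = -3261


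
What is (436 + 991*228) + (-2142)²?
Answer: 4814548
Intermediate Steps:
(436 + 991*228) + (-2142)² = (436 + 225948) + 4588164 = 226384 + 4588164 = 4814548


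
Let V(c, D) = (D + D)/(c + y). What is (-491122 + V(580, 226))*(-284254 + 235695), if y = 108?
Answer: 4101918142889/172 ≈ 2.3848e+10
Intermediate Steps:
V(c, D) = 2*D/(108 + c) (V(c, D) = (D + D)/(c + 108) = (2*D)/(108 + c) = 2*D/(108 + c))
(-491122 + V(580, 226))*(-284254 + 235695) = (-491122 + 2*226/(108 + 580))*(-284254 + 235695) = (-491122 + 2*226/688)*(-48559) = (-491122 + 2*226*(1/688))*(-48559) = (-491122 + 113/172)*(-48559) = -84472871/172*(-48559) = 4101918142889/172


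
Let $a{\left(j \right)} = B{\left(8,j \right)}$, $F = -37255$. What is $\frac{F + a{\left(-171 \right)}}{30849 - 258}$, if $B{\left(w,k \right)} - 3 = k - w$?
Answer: $- \frac{4159}{3399} \approx -1.2236$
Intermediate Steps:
$B{\left(w,k \right)} = 3 + k - w$ ($B{\left(w,k \right)} = 3 + \left(k - w\right) = 3 + k - w$)
$a{\left(j \right)} = -5 + j$ ($a{\left(j \right)} = 3 + j - 8 = -5 + j$)
$\frac{F + a{\left(-171 \right)}}{30849 - 258} = \frac{-37255 - 176}{30849 - 258} = \frac{-37255 - 176}{30591} = \left(-37431\right) \frac{1}{30591} = - \frac{4159}{3399}$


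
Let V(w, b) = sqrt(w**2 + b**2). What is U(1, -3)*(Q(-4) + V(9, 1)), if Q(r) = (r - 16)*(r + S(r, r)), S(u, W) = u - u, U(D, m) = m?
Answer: -240 - 3*sqrt(82) ≈ -267.17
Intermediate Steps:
S(u, W) = 0
Q(r) = r*(-16 + r) (Q(r) = (r - 16)*(r + 0) = (-16 + r)*r = r*(-16 + r))
V(w, b) = sqrt(b**2 + w**2)
U(1, -3)*(Q(-4) + V(9, 1)) = -3*(-4*(-16 - 4) + sqrt(1**2 + 9**2)) = -3*(-4*(-20) + sqrt(1 + 81)) = -3*(80 + sqrt(82)) = -240 - 3*sqrt(82)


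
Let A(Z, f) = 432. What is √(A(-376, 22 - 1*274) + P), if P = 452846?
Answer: √453278 ≈ 673.26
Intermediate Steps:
√(A(-376, 22 - 1*274) + P) = √(432 + 452846) = √453278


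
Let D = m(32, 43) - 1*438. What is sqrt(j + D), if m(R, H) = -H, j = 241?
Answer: 4*I*sqrt(15) ≈ 15.492*I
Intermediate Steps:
D = -481 (D = -1*43 - 1*438 = -43 - 438 = -481)
sqrt(j + D) = sqrt(241 - 481) = sqrt(-240) = 4*I*sqrt(15)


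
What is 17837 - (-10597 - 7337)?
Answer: 35771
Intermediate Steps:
17837 - (-10597 - 7337) = 17837 - 1*(-17934) = 17837 + 17934 = 35771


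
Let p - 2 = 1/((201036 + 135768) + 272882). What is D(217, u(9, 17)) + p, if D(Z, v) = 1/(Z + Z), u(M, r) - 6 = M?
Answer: 18922056/9450133 ≈ 2.0023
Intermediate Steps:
u(M, r) = 6 + M
D(Z, v) = 1/(2*Z)
p = 1219373/609686 (p = 2 + 1/((201036 + 135768) + 272882) = 2 + 1/(336804 + 272882) = 2 + 1/609686 = 1219373/609686 ≈ 2.0000)
D(217, u(9, 17)) + p = (1/2)/217 + 1219373/609686 = (1/2)*(1/217) + 1219373/609686 = 1/434 + 1219373/609686 = 18922056/9450133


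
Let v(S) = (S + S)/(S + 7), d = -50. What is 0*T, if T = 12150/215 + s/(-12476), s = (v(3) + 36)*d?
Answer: 0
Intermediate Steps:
v(S) = 2*S/(7 + S) (v(S) = (2*S)/(7 + S) = 2*S/(7 + S))
s = -1830 (s = (2*3/(7 + 3) + 36)*(-50) = (2*3/10 + 36)*(-50) = (2*3*(⅒) + 36)*(-50) = (⅗ + 36)*(-50) = (183/5)*(-50) = -1830)
T = 15197685/268234 (T = 12150/215 - 1830/(-12476) = 12150*(1/215) - 1830*(-1/12476) = 2430/43 + 915/6238 = 15197685/268234 ≈ 56.658)
0*T = 0*(15197685/268234) = 0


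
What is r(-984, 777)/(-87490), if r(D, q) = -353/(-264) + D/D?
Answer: -617/23097360 ≈ -2.6713e-5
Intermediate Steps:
r(D, q) = 617/264 (r(D, q) = -353*(-1/264) + 1 = 353/264 + 1 = 617/264)
r(-984, 777)/(-87490) = (617/264)/(-87490) = (617/264)*(-1/87490) = -617/23097360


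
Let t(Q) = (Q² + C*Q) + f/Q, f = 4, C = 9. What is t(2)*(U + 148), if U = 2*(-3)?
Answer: 3408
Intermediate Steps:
U = -6
t(Q) = Q² + 4/Q + 9*Q (t(Q) = (Q² + 9*Q) + 4/Q = Q² + 4/Q + 9*Q)
t(2)*(U + 148) = ((4 + 2²*(9 + 2))/2)*(-6 + 148) = ((4 + 4*11)/2)*142 = ((4 + 44)/2)*142 = ((½)*48)*142 = 24*142 = 3408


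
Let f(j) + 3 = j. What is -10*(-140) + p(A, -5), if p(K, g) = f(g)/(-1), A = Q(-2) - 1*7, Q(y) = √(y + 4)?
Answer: 1408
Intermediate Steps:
Q(y) = √(4 + y)
f(j) = -3 + j
A = -7 + √2 (A = √(4 - 2) - 1*7 = √2 - 7 = -7 + √2 ≈ -5.5858)
p(K, g) = 3 - g (p(K, g) = (-3 + g)/(-1) = (-3 + g)*(-1) = 3 - g)
-10*(-140) + p(A, -5) = -10*(-140) + (3 - 1*(-5)) = 1400 + (3 + 5) = 1400 + 8 = 1408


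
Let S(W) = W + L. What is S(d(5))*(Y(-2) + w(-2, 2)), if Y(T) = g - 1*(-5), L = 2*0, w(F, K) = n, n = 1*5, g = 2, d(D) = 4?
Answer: 48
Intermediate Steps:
n = 5
w(F, K) = 5
L = 0
S(W) = W (S(W) = W + 0 = W)
Y(T) = 7 (Y(T) = 2 - 1*(-5) = 2 + 5 = 7)
S(d(5))*(Y(-2) + w(-2, 2)) = 4*(7 + 5) = 4*12 = 48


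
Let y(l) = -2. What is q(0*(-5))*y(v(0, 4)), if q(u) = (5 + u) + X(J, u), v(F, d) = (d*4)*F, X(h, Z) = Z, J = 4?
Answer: -10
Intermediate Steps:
v(F, d) = 4*F*d (v(F, d) = (4*d)*F = 4*F*d)
q(u) = 5 + 2*u (q(u) = (5 + u) + u = 5 + 2*u)
q(0*(-5))*y(v(0, 4)) = (5 + 2*(0*(-5)))*(-2) = (5 + 2*0)*(-2) = (5 + 0)*(-2) = 5*(-2) = -10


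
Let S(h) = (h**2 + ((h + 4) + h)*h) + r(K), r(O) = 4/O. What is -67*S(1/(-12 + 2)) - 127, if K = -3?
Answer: -3863/300 ≈ -12.877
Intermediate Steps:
S(h) = -4/3 + h**2 + h*(4 + 2*h) (S(h) = (h**2 + ((h + 4) + h)*h) + 4/(-3) = (h**2 + ((4 + h) + h)*h) + 4*(-1/3) = (h**2 + (4 + 2*h)*h) - 4/3 = (h**2 + h*(4 + 2*h)) - 4/3 = -4/3 + h**2 + h*(4 + 2*h))
-67*S(1/(-12 + 2)) - 127 = -67*(-4/3 + 3*(1/(-12 + 2))**2 + 4/(-12 + 2)) - 127 = -67*(-4/3 + 3*(1/(-10))**2 + 4/(-10)) - 127 = -67*(-4/3 + 3*(-1/10)**2 + 4*(-1/10)) - 127 = -67*(-4/3 + 3*(1/100) - 2/5) - 127 = -67*(-4/3 + 3/100 - 2/5) - 127 = -67*(-511/300) - 127 = 34237/300 - 127 = -3863/300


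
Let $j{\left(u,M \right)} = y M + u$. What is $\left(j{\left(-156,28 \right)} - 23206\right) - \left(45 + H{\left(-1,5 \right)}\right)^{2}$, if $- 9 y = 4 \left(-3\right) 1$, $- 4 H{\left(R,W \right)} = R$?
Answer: $- \frac{1217867}{48} \approx -25372.0$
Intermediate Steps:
$H{\left(R,W \right)} = - \frac{R}{4}$
$y = \frac{4}{3}$ ($y = - \frac{4 \left(-3\right) 1}{9} = - \frac{\left(-12\right) 1}{9} = \left(- \frac{1}{9}\right) \left(-12\right) = \frac{4}{3} \approx 1.3333$)
$j{\left(u,M \right)} = u + \frac{4 M}{3}$ ($j{\left(u,M \right)} = \frac{4 M}{3} + u = u + \frac{4 M}{3}$)
$\left(j{\left(-156,28 \right)} - 23206\right) - \left(45 + H{\left(-1,5 \right)}\right)^{2} = \left(\left(-156 + \frac{4}{3} \cdot 28\right) - 23206\right) - \left(45 - - \frac{1}{4}\right)^{2} = \left(\left(-156 + \frac{112}{3}\right) - 23206\right) - \left(45 + \frac{1}{4}\right)^{2} = \left(- \frac{356}{3} - 23206\right) - \left(\frac{181}{4}\right)^{2} = - \frac{69974}{3} - \frac{32761}{16} = - \frac{1217867}{48}$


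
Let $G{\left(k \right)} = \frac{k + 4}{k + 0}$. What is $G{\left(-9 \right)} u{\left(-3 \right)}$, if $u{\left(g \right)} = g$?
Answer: $- \frac{5}{3} \approx -1.6667$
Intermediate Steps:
$G{\left(k \right)} = \frac{4 + k}{k}$
$G{\left(-9 \right)} u{\left(-3 \right)} = \frac{4 - 9}{-9} \left(-3\right) = \left(- \frac{1}{9}\right) \left(-5\right) \left(-3\right) = \frac{5}{9} \left(-3\right) = - \frac{5}{3}$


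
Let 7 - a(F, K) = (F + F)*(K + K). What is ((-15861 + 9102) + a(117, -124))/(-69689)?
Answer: -51280/69689 ≈ -0.73584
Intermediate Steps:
a(F, K) = 7 - 4*F*K (a(F, K) = 7 - (F + F)*(K + K) = 7 - 2*F*2*K = 7 - 4*F*K)
((-15861 + 9102) + a(117, -124))/(-69689) = ((-15861 + 9102) + (7 - 4*117*(-124)))/(-69689) = (-6759 + (7 + 58032))*(-1/69689) = (-6759 + 58039)*(-1/69689) = 51280*(-1/69689) = -51280/69689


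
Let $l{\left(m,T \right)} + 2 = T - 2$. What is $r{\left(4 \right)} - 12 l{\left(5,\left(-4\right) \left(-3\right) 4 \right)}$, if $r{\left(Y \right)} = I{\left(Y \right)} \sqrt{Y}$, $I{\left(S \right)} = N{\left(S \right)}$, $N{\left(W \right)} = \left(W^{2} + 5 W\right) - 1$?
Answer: $-458$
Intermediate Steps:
$N{\left(W \right)} = -1 + W^{2} + 5 W$
$I{\left(S \right)} = -1 + S^{2} + 5 S$
$r{\left(Y \right)} = \sqrt{Y} \left(-1 + Y^{2} + 5 Y\right)$ ($r{\left(Y \right)} = \left(-1 + Y^{2} + 5 Y\right) \sqrt{Y} = \sqrt{Y} \left(-1 + Y^{2} + 5 Y\right)$)
$l{\left(m,T \right)} = -4 + T$ ($l{\left(m,T \right)} = -2 + \left(T - 2\right) = -2 + \left(-2 + T\right) = -4 + T$)
$r{\left(4 \right)} - 12 l{\left(5,\left(-4\right) \left(-3\right) 4 \right)} = \sqrt{4} \left(-1 + 4^{2} + 5 \cdot 4\right) - 12 \left(-4 + \left(-4\right) \left(-3\right) 4\right) = 2 \left(-1 + 16 + 20\right) - 12 \left(-4 + 12 \cdot 4\right) = 2 \cdot 35 - 12 \left(-4 + 48\right) = 70 - 528 = -458$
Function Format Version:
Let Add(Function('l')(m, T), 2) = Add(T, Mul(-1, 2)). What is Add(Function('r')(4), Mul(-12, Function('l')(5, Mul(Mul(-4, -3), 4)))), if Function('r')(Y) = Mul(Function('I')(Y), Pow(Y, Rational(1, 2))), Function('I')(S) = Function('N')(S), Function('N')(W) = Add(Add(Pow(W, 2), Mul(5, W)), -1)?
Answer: -458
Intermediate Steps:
Function('N')(W) = Add(-1, Pow(W, 2), Mul(5, W))
Function('I')(S) = Add(-1, Pow(S, 2), Mul(5, S))
Function('r')(Y) = Mul(Pow(Y, Rational(1, 2)), Add(-1, Pow(Y, 2), Mul(5, Y))) (Function('r')(Y) = Mul(Add(-1, Pow(Y, 2), Mul(5, Y)), Pow(Y, Rational(1, 2))) = Mul(Pow(Y, Rational(1, 2)), Add(-1, Pow(Y, 2), Mul(5, Y))))
Function('l')(m, T) = Add(-4, T) (Function('l')(m, T) = Add(-2, Add(T, Mul(-1, 2))) = Add(-2, Add(T, -2)) = Add(-2, Add(-2, T)) = Add(-4, T))
Add(Function('r')(4), Mul(-12, Function('l')(5, Mul(Mul(-4, -3), 4)))) = Add(Mul(Pow(4, Rational(1, 2)), Add(-1, Pow(4, 2), Mul(5, 4))), Mul(-12, Add(-4, Mul(Mul(-4, -3), 4)))) = Add(Mul(2, Add(-1, 16, 20)), Mul(-12, Add(-4, Mul(12, 4)))) = Add(Mul(2, 35), Mul(-12, Add(-4, 48))) = Add(70, Mul(-12, 44)) = Add(70, -528) = -458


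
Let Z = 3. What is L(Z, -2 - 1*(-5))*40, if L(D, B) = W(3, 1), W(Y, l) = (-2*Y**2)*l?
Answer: -720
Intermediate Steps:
W(Y, l) = -2*l*Y**2
L(D, B) = -18 (L(D, B) = -2*1*3**2 = -2*1*9 = -18)
L(Z, -2 - 1*(-5))*40 = -18*40 = -720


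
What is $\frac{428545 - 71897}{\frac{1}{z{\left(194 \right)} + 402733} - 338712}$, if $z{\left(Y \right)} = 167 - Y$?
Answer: $- \frac{143624289488}{136401354671} \approx -1.053$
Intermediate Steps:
$\frac{428545 - 71897}{\frac{1}{z{\left(194 \right)} + 402733} - 338712} = \frac{428545 - 71897}{\frac{1}{\left(167 - 194\right) + 402733} - 338712} = \frac{356648}{\frac{1}{\left(167 - 194\right) + 402733} - 338712} = \frac{356648}{\frac{1}{-27 + 402733} - 338712} = \frac{356648}{\frac{1}{402706} - 338712} = \frac{356648}{- \frac{136401354671}{402706}} = 356648 \left(- \frac{402706}{136401354671}\right) = - \frac{143624289488}{136401354671}$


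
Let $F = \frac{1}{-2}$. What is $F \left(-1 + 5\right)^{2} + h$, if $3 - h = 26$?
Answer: $-31$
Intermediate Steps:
$h = -23$ ($h = 3 - 26 = -23$)
$F = - \frac{1}{2} \approx -0.5$
$F \left(-1 + 5\right)^{2} + h = - \frac{\left(-1 + 5\right)^{2}}{2} - 23 = - \frac{4^{2}}{2} - 23 = \left(- \frac{1}{2}\right) 16 - 23 = -8 - 23 = -31$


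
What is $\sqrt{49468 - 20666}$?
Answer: $\sqrt{28802} \approx 169.71$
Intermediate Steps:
$\sqrt{49468 - 20666} = \sqrt{28802}$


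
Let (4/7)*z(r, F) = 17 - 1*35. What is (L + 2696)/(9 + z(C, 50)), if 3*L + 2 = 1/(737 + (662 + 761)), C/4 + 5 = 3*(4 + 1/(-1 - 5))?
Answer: -17465761/145800 ≈ -119.79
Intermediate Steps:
C = 26 (C = -20 + 4*(3*(4 + 1/(-1 - 5))) = -20 + 4*(3*(4 + 1/(-6))) = -20 + 4*(3*(4 - 1/6)) = -20 + 4*(3*(23/6)) = -20 + 4*(23/2) = -20 + 46 = 26)
z(r, F) = -63/2 (z(r, F) = 7*(17 - 1*35)/4 = 7*(17 - 35)/4 = (7/4)*(-18) = -63/2)
L = -4319/6480 (L = -2/3 + 1/(3*(737 + (662 + 761))) = -2/3 + 1/(3*(737 + 1423)) = -2/3 + (1/3)/2160 = -2/3 + (1/3)*(1/2160) = -2/3 + 1/6480 = -4319/6480 ≈ -0.66651)
(L + 2696)/(9 + z(C, 50)) = (-4319/6480 + 2696)/(9 - 63/2) = 17465761/(6480*(-45/2)) = (17465761/6480)*(-2/45) = -17465761/145800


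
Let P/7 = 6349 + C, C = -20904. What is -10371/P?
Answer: 10371/101885 ≈ 0.10179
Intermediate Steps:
P = -101885 (P = 7*(6349 - 20904) = 7*(-14555) = -101885)
-10371/P = -10371/(-101885) = -10371*(-1/101885) = 10371/101885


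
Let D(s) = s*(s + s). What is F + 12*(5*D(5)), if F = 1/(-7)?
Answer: 20999/7 ≈ 2999.9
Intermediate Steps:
F = -1/7 ≈ -0.14286
D(s) = 2*s**2 (D(s) = s*(2*s) = 2*s**2)
F + 12*(5*D(5)) = -1/7 + 12*(5*(2*5**2)) = -1/7 + 12*(5*(2*25)) = -1/7 + 12*(5*50) = -1/7 + 12*250 = -1/7 + 3000 = 20999/7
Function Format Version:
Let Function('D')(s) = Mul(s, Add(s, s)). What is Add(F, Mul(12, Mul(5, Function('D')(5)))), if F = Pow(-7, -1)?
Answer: Rational(20999, 7) ≈ 2999.9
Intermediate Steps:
F = Rational(-1, 7) ≈ -0.14286
Function('D')(s) = Mul(2, Pow(s, 2)) (Function('D')(s) = Mul(s, Mul(2, s)) = Mul(2, Pow(s, 2)))
Add(F, Mul(12, Mul(5, Function('D')(5)))) = Add(Rational(-1, 7), Mul(12, Mul(5, Mul(2, Pow(5, 2))))) = Add(Rational(-1, 7), Mul(12, Mul(5, Mul(2, 25)))) = Add(Rational(-1, 7), Mul(12, Mul(5, 50))) = Add(Rational(-1, 7), Mul(12, 250)) = Add(Rational(-1, 7), 3000) = Rational(20999, 7)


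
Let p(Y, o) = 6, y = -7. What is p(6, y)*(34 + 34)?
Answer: 408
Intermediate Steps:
p(6, y)*(34 + 34) = 6*(34 + 34) = 6*68 = 408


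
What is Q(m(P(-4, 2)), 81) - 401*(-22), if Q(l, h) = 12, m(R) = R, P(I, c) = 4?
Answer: 8834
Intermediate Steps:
Q(m(P(-4, 2)), 81) - 401*(-22) = 12 - 401*(-22) = 12 + 8822 = 8834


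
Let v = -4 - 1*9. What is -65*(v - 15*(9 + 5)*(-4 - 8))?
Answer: -162955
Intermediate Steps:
v = -13 (v = -4 - 9 = -13)
-65*(v - 15*(9 + 5)*(-4 - 8)) = -65*(-13 - 15*(9 + 5)*(-4 - 8)) = -65*(-13 - 210*(-12)) = -65*(-13 - 15*(-168)) = -65*(-13 + 2520) = -65*2507 = -162955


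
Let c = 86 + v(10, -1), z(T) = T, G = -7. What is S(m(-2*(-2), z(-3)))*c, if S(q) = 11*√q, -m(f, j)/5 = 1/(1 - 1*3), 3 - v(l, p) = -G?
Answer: 451*√10 ≈ 1426.2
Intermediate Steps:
v(l, p) = -4 (v(l, p) = 3 - (-1)*(-7) = 3 - 1*7 = 3 - 7 = -4)
m(f, j) = 5/2 (m(f, j) = -5/(1 - 1*3) = -5/(1 - 3) = -5/(-2) = -5*(-½) = 5/2)
c = 82 (c = 86 - 4 = 82)
S(m(-2*(-2), z(-3)))*c = (11*√(5/2))*82 = (11*(√10/2))*82 = (11*√10/2)*82 = 451*√10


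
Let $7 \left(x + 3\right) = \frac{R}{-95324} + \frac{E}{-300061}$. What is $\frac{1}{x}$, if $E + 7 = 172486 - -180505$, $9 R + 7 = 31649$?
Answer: $- \frac{900994965066}{2859147470951} \approx -0.31513$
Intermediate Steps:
$R = \frac{31642}{9}$ ($R = - \frac{7}{9} + \frac{1}{9} \cdot 31649 = - \frac{7}{9} + \frac{31649}{9} = \frac{31642}{9} \approx 3515.8$)
$E = 352984$ ($E = -7 + \left(172486 - -180505\right) = -7 + \left(172486 + 180505\right) = -7 + 352991 = 352984$)
$x = - \frac{2859147470951}{900994965066}$ ($x = -3 + \frac{\frac{31642}{9 \left(-95324\right)} + \frac{352984}{-300061}}{7} = -3 + \frac{\frac{31642}{9} \left(- \frac{1}{95324}\right) + 352984 \left(- \frac{1}{300061}\right)}{7} = -3 + \frac{- \frac{15821}{428958} - \frac{352984}{300061}}{7} = -3 + \frac{1}{7} \left(- \frac{156162575753}{128713566438}\right) = -3 - \frac{156162575753}{900994965066} = - \frac{2859147470951}{900994965066} \approx -3.1733$)
$\frac{1}{x} = \frac{1}{- \frac{2859147470951}{900994965066}} = - \frac{900994965066}{2859147470951}$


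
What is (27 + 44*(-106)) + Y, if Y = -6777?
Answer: -11414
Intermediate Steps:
(27 + 44*(-106)) + Y = (27 + 44*(-106)) - 6777 = (27 - 4664) - 6777 = -4637 - 6777 = -11414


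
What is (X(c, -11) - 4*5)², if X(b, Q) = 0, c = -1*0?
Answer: 400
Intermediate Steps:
c = 0
(X(c, -11) - 4*5)² = (0 - 4*5)² = (0 - 20)² = (-20)² = 400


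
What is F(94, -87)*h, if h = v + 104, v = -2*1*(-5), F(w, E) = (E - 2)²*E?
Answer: -78560478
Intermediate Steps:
F(w, E) = E*(-2 + E)² (F(w, E) = (-2 + E)²*E = E*(-2 + E)²)
v = 10 (v = -2*(-5) = 10)
h = 114 (h = 10 + 104 = 114)
F(94, -87)*h = -87*(-2 - 87)²*114 = -87*(-89)²*114 = -87*7921*114 = -689127*114 = -78560478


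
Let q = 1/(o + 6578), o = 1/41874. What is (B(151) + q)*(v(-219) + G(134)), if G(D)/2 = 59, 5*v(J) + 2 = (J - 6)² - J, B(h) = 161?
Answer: 2280856792943064/1377235865 ≈ 1.6561e+6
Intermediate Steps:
v(J) = -⅖ - J/5 + (-6 + J)²/5 (v(J) = -⅖ + ((J - 6)² - J)/5 = -⅖ + ((-6 + J)² - J)/5 = -⅖ + (-J/5 + (-6 + J)²/5) = -⅖ - J/5 + (-6 + J)²/5)
G(D) = 118 (G(D) = 2*59 = 118)
o = 1/41874 ≈ 2.3881e-5
q = 41874/275447173 (q = 1/(1/41874 + 6578) = 1/(275447173/41874) = 41874/275447173 ≈ 0.00015202)
(B(151) + q)*(v(-219) + G(134)) = (161 + 41874/275447173)*((-⅖ - ⅕*(-219) + (-6 - 219)²/5) + 118) = 44347036727*((-⅖ + 219/5 + (⅕)*(-225)²) + 118)/275447173 = 44347036727*((-⅖ + 219/5 + (⅕)*50625) + 118)/275447173 = 44347036727*((-⅖ + 219/5 + 10125) + 118)/275447173 = 44347036727*(50842/5 + 118)/275447173 = (44347036727/275447173)*(51432/5) = 2280856792943064/1377235865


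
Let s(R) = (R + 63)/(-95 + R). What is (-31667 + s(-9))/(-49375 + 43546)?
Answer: 1646711/303108 ≈ 5.4328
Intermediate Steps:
s(R) = (63 + R)/(-95 + R)
(-31667 + s(-9))/(-49375 + 43546) = (-31667 + (63 - 9)/(-95 - 9))/(-49375 + 43546) = (-31667 + 54/(-104))/(-5829) = (-31667 - 1/104*54)*(-1/5829) = (-31667 - 27/52)*(-1/5829) = -1646711/52*(-1/5829) = 1646711/303108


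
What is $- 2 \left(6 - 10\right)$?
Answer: $8$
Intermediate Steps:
$- 2 \left(6 - 10\right) = \left(-2\right) \left(-4\right) = 8$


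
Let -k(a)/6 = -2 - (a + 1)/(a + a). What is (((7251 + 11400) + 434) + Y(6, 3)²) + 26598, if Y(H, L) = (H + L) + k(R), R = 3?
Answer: 46308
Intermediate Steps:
k(a) = 12 + 3*(1 + a)/a (k(a) = -6*(-2 - (a + 1)/(a + a)) = -6*(-2 - (1 + a)/(2*a)) = 12 + 3*(1 + a)/a)
Y(H, L) = 16 + H + L (Y(H, L) = (H + L) + (15 + 3/3) = (H + L) + (15 + 3*(⅓)) = (H + L) + (15 + 1) = (H + L) + 16 = 16 + H + L)
(((7251 + 11400) + 434) + Y(6, 3)²) + 26598 = (((7251 + 11400) + 434) + (16 + 6 + 3)²) + 26598 = ((18651 + 434) + 25²) + 26598 = (19085 + 625) + 26598 = 19710 + 26598 = 46308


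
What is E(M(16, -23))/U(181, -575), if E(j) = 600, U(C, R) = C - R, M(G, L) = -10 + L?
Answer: 50/63 ≈ 0.79365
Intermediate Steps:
E(M(16, -23))/U(181, -575) = 600/(181 - 1*(-575)) = 600/(181 + 575) = 600/756 = 600*(1/756) = 50/63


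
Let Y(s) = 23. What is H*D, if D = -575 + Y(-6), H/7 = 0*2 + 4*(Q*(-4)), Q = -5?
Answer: -309120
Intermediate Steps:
H = 560 (H = 7*(0*2 + 4*(-5*(-4))) = 7*(0 + 4*20) = 7*(0 + 80) = 7*80 = 560)
D = -552 (D = -575 + 23 = -552)
H*D = 560*(-552) = -309120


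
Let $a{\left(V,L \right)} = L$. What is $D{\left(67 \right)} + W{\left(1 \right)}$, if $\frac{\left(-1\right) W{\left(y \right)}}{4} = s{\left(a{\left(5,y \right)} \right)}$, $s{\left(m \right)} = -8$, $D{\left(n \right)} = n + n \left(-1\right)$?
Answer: $32$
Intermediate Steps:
$D{\left(n \right)} = 0$ ($D{\left(n \right)} = n - n = 0$)
$W{\left(y \right)} = 32$ ($W{\left(y \right)} = \left(-4\right) \left(-8\right) = 32$)
$D{\left(67 \right)} + W{\left(1 \right)} = 0 + 32 = 32$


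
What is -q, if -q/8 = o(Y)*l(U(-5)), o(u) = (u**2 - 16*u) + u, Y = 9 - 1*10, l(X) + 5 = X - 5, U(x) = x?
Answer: -1920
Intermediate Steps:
l(X) = -10 + X (l(X) = -5 + (X - 5) = -5 + (-5 + X) = -10 + X)
Y = -1 (Y = 9 - 10 = -1)
o(u) = u**2 - 15*u
q = 1920 (q = -8*(-(-15 - 1))*(-10 - 5) = -8*(-1*(-16))*(-15) = -128*(-15) = -8*(-240) = 1920)
-q = -1*1920 = -1920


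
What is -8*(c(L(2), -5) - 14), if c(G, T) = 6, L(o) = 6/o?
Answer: 64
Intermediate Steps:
-8*(c(L(2), -5) - 14) = -8*(6 - 14) = -8*(-8) = 64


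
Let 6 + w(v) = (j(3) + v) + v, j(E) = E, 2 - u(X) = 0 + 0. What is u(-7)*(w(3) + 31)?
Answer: 68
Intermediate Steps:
u(X) = 2 (u(X) = 2 - (0 + 0) = 2 - 1*0 = 2 + 0 = 2)
w(v) = -3 + 2*v (w(v) = -6 + ((3 + v) + v) = -6 + (3 + 2*v) = -3 + 2*v)
u(-7)*(w(3) + 31) = 2*((-3 + 2*3) + 31) = 2*((-3 + 6) + 31) = 2*(3 + 31) = 2*34 = 68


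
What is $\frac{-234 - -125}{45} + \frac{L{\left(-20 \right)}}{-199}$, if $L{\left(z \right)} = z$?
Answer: $- \frac{20791}{8955} \approx -2.3217$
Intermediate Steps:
$\frac{-234 - -125}{45} + \frac{L{\left(-20 \right)}}{-199} = \frac{-234 - -125}{45} - \frac{20}{-199} = \left(-234 + 125\right) \frac{1}{45} - - \frac{20}{199} = \left(-109\right) \frac{1}{45} + \frac{20}{199} = - \frac{109}{45} + \frac{20}{199} = - \frac{20791}{8955}$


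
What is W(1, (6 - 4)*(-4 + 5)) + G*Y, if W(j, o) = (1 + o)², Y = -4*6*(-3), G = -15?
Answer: -1071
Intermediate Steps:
Y = 72 (Y = -24*(-3) = 72)
W(1, (6 - 4)*(-4 + 5)) + G*Y = (1 + (6 - 4)*(-4 + 5))² - 15*72 = (1 + 2*1)² - 1080 = (1 + 2)² - 1080 = 3² - 1080 = 9 - 1080 = -1071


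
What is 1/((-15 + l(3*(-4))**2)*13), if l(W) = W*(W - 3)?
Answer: 1/421005 ≈ 2.3753e-6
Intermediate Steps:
l(W) = W*(-3 + W)
1/((-15 + l(3*(-4))**2)*13) = 1/((-15 + ((3*(-4))*(-3 + 3*(-4)))**2)*13) = 1/((-15 + (-12*(-3 - 12))**2)*13) = 1/((-15 + (-12*(-15))**2)*13) = 1/((-15 + 180**2)*13) = 1/((-15 + 32400)*13) = 1/(32385*13) = 1/421005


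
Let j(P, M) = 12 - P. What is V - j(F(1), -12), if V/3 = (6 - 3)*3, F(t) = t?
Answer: 16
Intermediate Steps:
V = 27 (V = 3*((6 - 3)*3) = 3*(3*3) = 3*9 = 27)
V - j(F(1), -12) = 27 - (12 - 1*1) = 27 - (12 - 1) = 27 - 1*11 = 27 - 11 = 16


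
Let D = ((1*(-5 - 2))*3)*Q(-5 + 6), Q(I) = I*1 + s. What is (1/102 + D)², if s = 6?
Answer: 224790049/10404 ≈ 21606.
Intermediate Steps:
Q(I) = 6 + I (Q(I) = I*1 + 6 = I + 6 = 6 + I)
D = -147 (D = ((1*(-5 - 2))*3)*(6 + (-5 + 6)) = ((1*(-7))*3)*(6 + 1) = -7*3*7 = -21*7 = -147)
(1/102 + D)² = (1/102 - 147)² = (-14993/102)² = 224790049/10404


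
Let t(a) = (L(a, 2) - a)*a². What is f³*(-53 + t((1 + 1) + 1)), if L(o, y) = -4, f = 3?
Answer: -3132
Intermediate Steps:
t(a) = a²*(-4 - a) (t(a) = (-4 - a)*a² = a²*(-4 - a))
f³*(-53 + t((1 + 1) + 1)) = 3³*(-53 + ((1 + 1) + 1)²*(-4 - ((1 + 1) + 1))) = 27*(-53 + (2 + 1)²*(-4 - (2 + 1))) = 27*(-53 + 3²*(-4 - 1*3)) = 27*(-53 + 9*(-4 - 3)) = 27*(-53 + 9*(-7)) = 27*(-53 - 63) = 27*(-116) = -3132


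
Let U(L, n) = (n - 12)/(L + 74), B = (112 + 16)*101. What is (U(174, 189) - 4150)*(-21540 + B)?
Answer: 2215486519/62 ≈ 3.5734e+7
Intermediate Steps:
B = 12928 (B = 128*101 = 12928)
U(L, n) = (-12 + n)/(74 + L)
(U(174, 189) - 4150)*(-21540 + B) = ((-12 + 189)/(74 + 174) - 4150)*(-21540 + 12928) = (177/248 - 4150)*(-8612) = -1029023/248*(-8612) = 2215486519/62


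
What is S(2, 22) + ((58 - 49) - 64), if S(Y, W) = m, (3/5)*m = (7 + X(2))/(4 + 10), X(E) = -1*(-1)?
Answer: -1135/21 ≈ -54.048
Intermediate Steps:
X(E) = 1
m = 20/21 (m = 5*((7 + 1)/(4 + 10))/3 = 5*(8/14)/3 = 5*(8*(1/14))/3 = (5/3)*(4/7) = 20/21 ≈ 0.95238)
S(Y, W) = 20/21
S(2, 22) + ((58 - 49) - 64) = 20/21 + ((58 - 49) - 64) = 20/21 + (9 - 64) = 20/21 - 55 = -1135/21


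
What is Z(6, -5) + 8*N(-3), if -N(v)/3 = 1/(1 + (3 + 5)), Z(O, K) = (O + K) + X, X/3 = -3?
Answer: -32/3 ≈ -10.667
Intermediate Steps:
X = -9 (X = 3*(-3) = -9)
Z(O, K) = -9 + K + O (Z(O, K) = (O + K) - 9 = (K + O) - 9 = -9 + K + O)
N(v) = -⅓ (N(v) = -3/(1 + (3 + 5)) = -3/(1 + 8) = -3/9 = -3*⅑ = -⅓)
Z(6, -5) + 8*N(-3) = (-9 - 5 + 6) + 8*(-⅓) = -8 - 8/3 = -32/3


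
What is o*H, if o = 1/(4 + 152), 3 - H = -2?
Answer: 5/156 ≈ 0.032051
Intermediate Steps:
H = 5 (H = 3 - 1*(-2) = 3 + 2 = 5)
o = 1/156 ≈ 0.0064103
o*H = (1/156)*5 = 5/156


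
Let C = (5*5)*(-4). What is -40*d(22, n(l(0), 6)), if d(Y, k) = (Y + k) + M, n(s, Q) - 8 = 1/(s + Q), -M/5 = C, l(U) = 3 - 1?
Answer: -21205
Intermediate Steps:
l(U) = 2
C = -100 (C = 25*(-4) = -100)
M = 500 (M = -5*(-100) = 500)
n(s, Q) = 8 + 1/(Q + s) (n(s, Q) = 8 + 1/(s + Q) = 8 + 1/(Q + s))
d(Y, k) = 500 + Y + k (d(Y, k) = (Y + k) + 500 = 500 + Y + k)
-40*d(22, n(l(0), 6)) = -40*(500 + 22 + (1 + 8*6 + 8*2)/(6 + 2)) = -40*(500 + 22 + (1 + 48 + 16)/8) = -40*(500 + 22 + (⅛)*65) = -40*(500 + 22 + 65/8) = -40*4241/8 = -21205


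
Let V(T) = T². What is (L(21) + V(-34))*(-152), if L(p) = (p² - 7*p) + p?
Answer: -223592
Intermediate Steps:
L(p) = p² - 6*p
(L(21) + V(-34))*(-152) = (21*(-6 + 21) + (-34)²)*(-152) = (21*15 + 1156)*(-152) = (315 + 1156)*(-152) = 1471*(-152) = -223592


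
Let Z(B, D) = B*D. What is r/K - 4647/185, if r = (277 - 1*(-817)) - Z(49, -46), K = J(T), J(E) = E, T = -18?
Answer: -39057/185 ≈ -211.12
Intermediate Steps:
K = -18
r = 3348 (r = (277 - 1*(-817)) - 49*(-46) = (277 + 817) - 1*(-2254) = 1094 + 2254 = 3348)
r/K - 4647/185 = 3348/(-18) - 4647/185 = 3348*(-1/18) - 4647*1/185 = -186 - 4647/185 = -39057/185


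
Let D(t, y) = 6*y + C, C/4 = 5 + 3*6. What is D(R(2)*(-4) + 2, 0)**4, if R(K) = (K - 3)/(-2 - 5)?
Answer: 71639296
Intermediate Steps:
R(K) = 3/7 - K/7 (R(K) = (-3 + K)/(-7) = (-3 + K)*(-1/7) = 3/7 - K/7)
C = 92 (C = 4*(5 + 3*6) = 4*(5 + 18) = 4*23 = 92)
D(t, y) = 92 + 6*y (D(t, y) = 6*y + 92 = 92 + 6*y)
D(R(2)*(-4) + 2, 0)**4 = (92 + 6*0)**4 = (92 + 0)**4 = 92**4 = 71639296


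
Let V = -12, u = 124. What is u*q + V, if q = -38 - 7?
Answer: -5592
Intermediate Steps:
q = -45
u*q + V = 124*(-45) - 12 = -5580 - 12 = -5592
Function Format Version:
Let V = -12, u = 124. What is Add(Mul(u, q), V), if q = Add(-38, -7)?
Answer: -5592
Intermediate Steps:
q = -45
Add(Mul(u, q), V) = Add(Mul(124, -45), -12) = Add(-5580, -12) = -5592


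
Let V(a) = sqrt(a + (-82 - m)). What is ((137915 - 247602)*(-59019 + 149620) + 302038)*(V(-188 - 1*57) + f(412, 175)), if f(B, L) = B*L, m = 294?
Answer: -716490134112900 - 29812349547*I*sqrt(69) ≈ -7.1649e+14 - 2.4764e+11*I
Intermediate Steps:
V(a) = sqrt(-376 + a) (V(a) = sqrt(a + (-82 - 1*294)) = sqrt(a + (-82 - 294)) = sqrt(a - 376) = sqrt(-376 + a))
((137915 - 247602)*(-59019 + 149620) + 302038)*(V(-188 - 1*57) + f(412, 175)) = ((137915 - 247602)*(-59019 + 149620) + 302038)*(sqrt(-376 + (-188 - 1*57)) + 412*175) = (-109687*90601 + 302038)*(sqrt(-376 + (-188 - 57)) + 72100) = (-9937751887 + 302038)*(sqrt(-376 - 245) + 72100) = -9937449849*(sqrt(-621) + 72100) = -9937449849*(3*I*sqrt(69) + 72100) = -9937449849*(72100 + 3*I*sqrt(69)) = -716490134112900 - 29812349547*I*sqrt(69)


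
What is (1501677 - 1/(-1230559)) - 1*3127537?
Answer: -2000716655739/1230559 ≈ -1.6259e+6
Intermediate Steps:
(1501677 - 1/(-1230559)) - 1*3127537 = (1501677 - 1*(-1/1230559)) - 3127537 = (1501677 + 1/1230559) - 3127537 = 1847902147444/1230559 - 3127537 = -2000716655739/1230559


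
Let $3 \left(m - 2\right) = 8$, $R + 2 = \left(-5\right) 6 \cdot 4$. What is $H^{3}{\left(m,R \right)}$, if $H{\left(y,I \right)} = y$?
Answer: $\frac{2744}{27} \approx 101.63$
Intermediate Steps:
$R = -122$ ($R = -2 + \left(-5\right) 6 \cdot 4 = -2 - 120 = -122$)
$m = \frac{14}{3}$ ($m = 2 + \frac{1}{3} \cdot 8 = 2 + \frac{8}{3} = \frac{14}{3} \approx 4.6667$)
$H^{3}{\left(m,R \right)} = \left(\frac{14}{3}\right)^{3} = \frac{2744}{27}$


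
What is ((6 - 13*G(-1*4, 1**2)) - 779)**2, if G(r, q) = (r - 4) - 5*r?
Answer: 863041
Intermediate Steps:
G(r, q) = -4 - 4*r (G(r, q) = (-4 + r) - 5*r = -4 - 4*r)
((6 - 13*G(-1*4, 1**2)) - 779)**2 = ((6 - 13*(-4 - (-4)*4)) - 779)**2 = ((6 - 13*(-4 - 4*(-4))) - 779)**2 = ((6 - 13*(-4 + 16)) - 779)**2 = ((6 - 13*12) - 779)**2 = ((6 - 156) - 779)**2 = (-150 - 779)**2 = (-929)**2 = 863041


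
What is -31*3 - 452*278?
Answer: -125749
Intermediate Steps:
-31*3 - 452*278 = -93 - 125656 = -125749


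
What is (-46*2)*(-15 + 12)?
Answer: 276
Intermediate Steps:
(-46*2)*(-15 + 12) = -92*(-3) = 276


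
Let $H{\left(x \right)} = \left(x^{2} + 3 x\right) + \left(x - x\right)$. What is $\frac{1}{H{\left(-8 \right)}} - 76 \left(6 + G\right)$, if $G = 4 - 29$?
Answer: $\frac{57761}{40} \approx 1444.0$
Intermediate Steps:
$G = -25$ ($G = 4 - 29 = -25$)
$H{\left(x \right)} = x^{2} + 3 x$ ($H{\left(x \right)} = \left(x^{2} + 3 x\right) + 0 = x^{2} + 3 x$)
$\frac{1}{H{\left(-8 \right)}} - 76 \left(6 + G\right) = \frac{1}{\left(-8\right) \left(3 - 8\right)} - 76 \left(6 - 25\right) = \frac{1}{\left(-8\right) \left(-5\right)} - -1444 = \frac{1}{40} + 1444 = \frac{57761}{40}$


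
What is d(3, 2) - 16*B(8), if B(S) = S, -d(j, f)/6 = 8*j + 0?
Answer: -272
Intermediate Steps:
d(j, f) = -48*j (d(j, f) = -6*(8*j + 0) = -48*j)
d(3, 2) - 16*B(8) = -48*3 - 16*8 = -144 - 128 = -272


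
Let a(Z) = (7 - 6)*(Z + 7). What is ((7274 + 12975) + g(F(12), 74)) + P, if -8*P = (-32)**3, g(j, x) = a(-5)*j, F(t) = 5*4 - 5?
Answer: 24375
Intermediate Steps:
F(t) = 15 (F(t) = 20 - 5 = 15)
a(Z) = 7 + Z (a(Z) = 1*(7 + Z) = 7 + Z)
g(j, x) = 2*j (g(j, x) = (7 - 5)*j = 2*j)
P = 4096 (P = -1/8*(-32)**3 = -1/8*(-32768) = 4096)
((7274 + 12975) + g(F(12), 74)) + P = ((7274 + 12975) + 2*15) + 4096 = (20249 + 30) + 4096 = 20279 + 4096 = 24375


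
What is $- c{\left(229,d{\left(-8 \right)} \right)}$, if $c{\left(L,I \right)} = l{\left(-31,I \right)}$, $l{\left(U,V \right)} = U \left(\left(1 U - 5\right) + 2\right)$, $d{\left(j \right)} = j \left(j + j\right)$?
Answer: $-1054$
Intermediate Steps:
$d{\left(j \right)} = 2 j^{2}$ ($d{\left(j \right)} = j 2 j = 2 j^{2}$)
$l{\left(U,V \right)} = U \left(-3 + U\right)$ ($l{\left(U,V \right)} = U \left(\left(U - 5\right) + 2\right) = U \left(\left(-5 + U\right) + 2\right) = U \left(-3 + U\right)$)
$c{\left(L,I \right)} = 1054$ ($c{\left(L,I \right)} = - 31 \left(-3 - 31\right) = \left(-31\right) \left(-34\right) = 1054$)
$- c{\left(229,d{\left(-8 \right)} \right)} = \left(-1\right) 1054 = -1054$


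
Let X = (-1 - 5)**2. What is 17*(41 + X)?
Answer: 1309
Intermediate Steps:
X = 36 (X = (-6)**2 = 36)
17*(41 + X) = 17*(41 + 36) = 17*77 = 1309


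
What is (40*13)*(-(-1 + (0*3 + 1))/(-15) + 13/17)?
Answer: 6760/17 ≈ 397.65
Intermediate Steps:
(40*13)*(-(-1 + (0*3 + 1))/(-15) + 13/17) = 520*(-(-1 + (0 + 1))*(-1/15) + 13*(1/17)) = 520*(-(-1 + 1)*(-1/15) + 13/17) = 520*(-1*0*(-1/15) + 13/17) = 520*(0*(-1/15) + 13/17) = 520*(0 + 13/17) = 520*(13/17) = 6760/17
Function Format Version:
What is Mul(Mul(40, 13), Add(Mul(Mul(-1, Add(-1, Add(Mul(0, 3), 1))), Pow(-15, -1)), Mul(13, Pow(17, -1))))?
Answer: Rational(6760, 17) ≈ 397.65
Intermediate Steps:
Mul(Mul(40, 13), Add(Mul(Mul(-1, Add(-1, Add(Mul(0, 3), 1))), Pow(-15, -1)), Mul(13, Pow(17, -1)))) = Mul(520, Add(Mul(Mul(-1, Add(-1, Add(0, 1))), Rational(-1, 15)), Mul(13, Rational(1, 17)))) = Mul(520, Add(Mul(Mul(-1, Add(-1, 1)), Rational(-1, 15)), Rational(13, 17))) = Mul(520, Add(Mul(Mul(-1, 0), Rational(-1, 15)), Rational(13, 17))) = Mul(520, Add(Mul(0, Rational(-1, 15)), Rational(13, 17))) = Mul(520, Add(0, Rational(13, 17))) = Mul(520, Rational(13, 17)) = Rational(6760, 17)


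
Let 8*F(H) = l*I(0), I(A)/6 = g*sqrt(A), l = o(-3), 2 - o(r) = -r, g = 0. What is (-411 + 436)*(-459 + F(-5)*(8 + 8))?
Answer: -11475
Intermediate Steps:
o(r) = 2 + r (o(r) = 2 - (-1)*r = 2 + r)
l = -1 (l = 2 - 3 = -1)
I(A) = 0 (I(A) = 6*(0*sqrt(A)) = 6*0 = 0)
F(H) = 0 (F(H) = (-1*0)/8 = (1/8)*0 = 0)
(-411 + 436)*(-459 + F(-5)*(8 + 8)) = (-411 + 436)*(-459 + 0*(8 + 8)) = 25*(-459 + 0*16) = 25*(-459 + 0) = 25*(-459) = -11475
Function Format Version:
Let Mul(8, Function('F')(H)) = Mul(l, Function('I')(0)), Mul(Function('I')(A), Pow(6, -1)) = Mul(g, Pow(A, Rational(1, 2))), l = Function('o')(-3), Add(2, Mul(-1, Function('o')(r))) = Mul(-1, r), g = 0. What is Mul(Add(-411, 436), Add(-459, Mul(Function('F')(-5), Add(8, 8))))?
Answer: -11475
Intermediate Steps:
Function('o')(r) = Add(2, r) (Function('o')(r) = Add(2, Mul(-1, Mul(-1, r))) = Add(2, r))
l = -1 (l = Add(2, -3) = -1)
Function('I')(A) = 0 (Function('I')(A) = Mul(6, Mul(0, Pow(A, Rational(1, 2)))) = Mul(6, 0) = 0)
Function('F')(H) = 0 (Function('F')(H) = Mul(Rational(1, 8), Mul(-1, 0)) = Mul(Rational(1, 8), 0) = 0)
Mul(Add(-411, 436), Add(-459, Mul(Function('F')(-5), Add(8, 8)))) = Mul(Add(-411, 436), Add(-459, Mul(0, Add(8, 8)))) = Mul(25, Add(-459, Mul(0, 16))) = Mul(25, Add(-459, 0)) = Mul(25, -459) = -11475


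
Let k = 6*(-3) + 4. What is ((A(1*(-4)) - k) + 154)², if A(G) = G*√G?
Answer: 28160 - 2688*I ≈ 28160.0 - 2688.0*I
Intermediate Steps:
A(G) = G^(3/2)
k = -14 (k = -18 + 4 = -14)
((A(1*(-4)) - k) + 154)² = (((1*(-4))^(3/2) - 1*(-14)) + 154)² = (((-4)^(3/2) + 14) + 154)² = ((-8*I + 14) + 154)² = ((14 - 8*I) + 154)² = (168 - 8*I)²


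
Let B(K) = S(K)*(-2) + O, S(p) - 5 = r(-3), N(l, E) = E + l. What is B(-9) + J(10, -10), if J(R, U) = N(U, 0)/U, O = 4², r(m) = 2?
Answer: 3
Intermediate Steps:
O = 16
S(p) = 7 (S(p) = 5 + 2 = 7)
J(R, U) = 1 (J(R, U) = (0 + U)/U = U/U = 1)
B(K) = 2 (B(K) = 7*(-2) + 16 = -14 + 16 = 2)
B(-9) + J(10, -10) = 2 + 1 = 3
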